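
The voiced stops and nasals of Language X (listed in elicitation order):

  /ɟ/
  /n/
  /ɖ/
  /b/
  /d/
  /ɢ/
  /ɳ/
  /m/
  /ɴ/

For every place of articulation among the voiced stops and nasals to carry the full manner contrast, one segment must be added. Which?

Oral stop: /b/ (bilabial), /d/ (alveolar), /ɖ/ (retroflex), /ɟ/ (palatal), /ɢ/ (uvular).
Nasal: /m/ (bilabial), /n/ (alveolar), /ɳ/ (retroflex), /ɴ/ (uvular).
The palatal row has no nasal member, so the gap is the palatal nasal /ɲ/.

/ɲ/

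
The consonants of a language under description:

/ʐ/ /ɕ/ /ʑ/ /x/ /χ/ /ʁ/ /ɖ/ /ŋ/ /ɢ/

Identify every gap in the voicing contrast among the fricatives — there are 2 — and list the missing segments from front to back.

/ʂ/, /ɣ/

retroflex: voiceless —, voiced /ʐ/.
alveolo-palatal: voiceless /ɕ/, voiced /ʑ/.
velar: voiceless /x/, voiced —.
uvular: voiceless /χ/, voiced /ʁ/.
Gaps, from front to back: retroflex lacks voiceless (/ʂ/); velar lacks voiced (/ɣ/).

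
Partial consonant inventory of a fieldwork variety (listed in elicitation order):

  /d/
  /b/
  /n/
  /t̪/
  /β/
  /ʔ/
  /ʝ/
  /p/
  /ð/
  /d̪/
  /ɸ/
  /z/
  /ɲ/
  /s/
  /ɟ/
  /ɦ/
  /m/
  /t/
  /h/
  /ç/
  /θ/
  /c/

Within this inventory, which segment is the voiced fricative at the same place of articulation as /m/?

/β/

/m/ is a bilabial nasal.
The voiced fricative at the same place is a voiced bilabial fricative — in this inventory, /β/.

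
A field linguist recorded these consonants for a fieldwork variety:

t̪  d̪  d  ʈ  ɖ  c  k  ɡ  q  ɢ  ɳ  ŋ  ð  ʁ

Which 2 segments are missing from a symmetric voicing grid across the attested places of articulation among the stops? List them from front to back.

/t/, /ɟ/

Voiceless: /t̪/ (dental), /ʈ/ (retroflex), /c/ (palatal), /k/ (velar), /q/ (uvular).
Voiced: /d̪/ (dental), /d/ (alveolar), /ɖ/ (retroflex), /ɡ/ (velar), /ɢ/ (uvular).
Gaps, from front to back: alveolar lacks voiceless (/t/); palatal lacks voiced (/ɟ/).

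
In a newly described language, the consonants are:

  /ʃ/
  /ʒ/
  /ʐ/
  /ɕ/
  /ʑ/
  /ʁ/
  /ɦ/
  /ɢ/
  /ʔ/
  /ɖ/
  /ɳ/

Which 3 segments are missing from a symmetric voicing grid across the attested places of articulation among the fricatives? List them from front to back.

/ʂ/, /χ/, /h/

place of articulation  voiceless  voiced  
postalveolar      ʃ         ʒ       
retroflex         —         ʐ       
alveolo-palatal   ɕ         ʑ       
uvular            —         ʁ       
glottal           —         ɦ       
Gaps, from front to back: retroflex lacks voiceless (/ʂ/); uvular lacks voiceless (/χ/); glottal lacks voiceless (/h/).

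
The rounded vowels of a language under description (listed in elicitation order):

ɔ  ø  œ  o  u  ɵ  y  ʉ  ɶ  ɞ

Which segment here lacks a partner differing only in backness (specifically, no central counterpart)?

/ɶ/

High: /y/ ~ /ʉ/ ~ /u/
High-mid: /ø/ ~ /ɵ/ ~ /o/
Low-mid: /œ/ ~ /ɞ/ ~ /ɔ/
Low: only /ɶ/ (front); no central partner.
So /ɶ/ is the unpaired segment.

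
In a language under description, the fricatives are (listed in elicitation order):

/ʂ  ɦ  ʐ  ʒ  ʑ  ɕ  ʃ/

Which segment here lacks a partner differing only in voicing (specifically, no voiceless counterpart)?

/ɦ/

Postalveolar: /ʃ/ ~ /ʒ/
Retroflex: /ʂ/ ~ /ʐ/
Alveolo-palatal: /ɕ/ ~ /ʑ/
Glottal: only /ɦ/ (voiced); no voiceless partner.
So /ɦ/ is the unpaired segment.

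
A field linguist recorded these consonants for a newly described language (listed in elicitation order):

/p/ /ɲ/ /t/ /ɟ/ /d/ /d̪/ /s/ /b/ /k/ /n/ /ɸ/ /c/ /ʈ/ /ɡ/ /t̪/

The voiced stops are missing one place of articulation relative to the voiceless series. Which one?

retroflex

Voiceless: /p/ (bilabial), /t̪/ (dental), /t/ (alveolar), /ʈ/ (retroflex), /c/ (palatal), /k/ (velar).
Voiced: /b/ (bilabial), /d̪/ (dental), /d/ (alveolar), /ɟ/ (palatal), /ɡ/ (velar).
Every place of articulation has a voiced member except retroflex, where /ɖ/ would be expected.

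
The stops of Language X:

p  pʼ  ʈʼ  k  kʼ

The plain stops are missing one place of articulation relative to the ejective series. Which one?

place of articulation  plain     ejective
bilabial          p         pʼ      
retroflex         —         ʈʼ      
velar             k         kʼ      
Every place of articulation has a plain member except retroflex, where /ʈ/ would be expected.

retroflex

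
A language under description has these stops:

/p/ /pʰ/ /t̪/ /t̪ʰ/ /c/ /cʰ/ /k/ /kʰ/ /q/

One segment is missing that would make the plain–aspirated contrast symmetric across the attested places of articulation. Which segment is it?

Plain: /p/ (bilabial), /t̪/ (dental), /c/ (palatal), /k/ (velar), /q/ (uvular).
Aspirated: /pʰ/ (bilabial), /t̪ʰ/ (dental), /cʰ/ (palatal), /kʰ/ (velar).
The uvular row has no aspirated member, so the gap is the aspirated uvular stop /qʰ/.

/qʰ/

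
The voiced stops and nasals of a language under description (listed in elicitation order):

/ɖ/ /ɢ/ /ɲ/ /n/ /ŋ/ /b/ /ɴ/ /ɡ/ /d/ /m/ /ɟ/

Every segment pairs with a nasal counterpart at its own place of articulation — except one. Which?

/ɖ/

Bilabial: /b/ ~ /m/
Alveolar: /d/ ~ /n/
Palatal: /ɟ/ ~ /ɲ/
Velar: /ɡ/ ~ /ŋ/
Uvular: /ɢ/ ~ /ɴ/
Retroflex: only /ɖ/ (oral stop); no nasal partner.
So /ɖ/ is the unpaired segment.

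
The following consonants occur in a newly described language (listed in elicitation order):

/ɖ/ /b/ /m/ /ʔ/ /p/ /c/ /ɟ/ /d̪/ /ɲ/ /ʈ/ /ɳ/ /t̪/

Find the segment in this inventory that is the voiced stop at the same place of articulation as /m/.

/b/

/m/ is a bilabial nasal.
The voiced stop at the same place is a voiced bilabial stop — in this inventory, /b/.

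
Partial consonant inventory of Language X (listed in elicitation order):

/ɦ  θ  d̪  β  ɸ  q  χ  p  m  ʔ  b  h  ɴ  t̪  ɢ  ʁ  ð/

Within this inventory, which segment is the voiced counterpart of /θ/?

/θ/ is a voiceless dental fricative.
The voiced counterpart is a voiced dental fricative — in this inventory, /ð/.

/ð/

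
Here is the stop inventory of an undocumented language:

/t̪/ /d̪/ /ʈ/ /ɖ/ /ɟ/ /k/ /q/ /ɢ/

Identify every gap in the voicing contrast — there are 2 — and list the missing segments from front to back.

dental: voiceless /t̪/, voiced /d̪/.
retroflex: voiceless /ʈ/, voiced /ɖ/.
palatal: voiceless —, voiced /ɟ/.
velar: voiceless /k/, voiced —.
uvular: voiceless /q/, voiced /ɢ/.
Gaps, from front to back: palatal lacks voiceless (/c/); velar lacks voiced (/ɡ/).

/c/, /ɡ/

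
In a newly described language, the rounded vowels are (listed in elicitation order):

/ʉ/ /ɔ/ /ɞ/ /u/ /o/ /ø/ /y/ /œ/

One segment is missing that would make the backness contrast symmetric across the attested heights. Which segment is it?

height            front     central   back    
high              y         ʉ         u       
high-mid          ø         —         o       
low-mid           œ         ɞ         ɔ       
The high-mid row has no central member, so the gap is the high-mid central rounded vowel /ɵ/.

/ɵ/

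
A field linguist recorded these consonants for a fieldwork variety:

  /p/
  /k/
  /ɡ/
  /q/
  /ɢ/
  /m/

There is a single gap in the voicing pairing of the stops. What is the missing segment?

/b/

Voiceless: /p/ (bilabial), /k/ (velar), /q/ (uvular).
Voiced: /ɡ/ (velar), /ɢ/ (uvular).
The bilabial row has no voiced member, so the gap is the voiced bilabial stop /b/.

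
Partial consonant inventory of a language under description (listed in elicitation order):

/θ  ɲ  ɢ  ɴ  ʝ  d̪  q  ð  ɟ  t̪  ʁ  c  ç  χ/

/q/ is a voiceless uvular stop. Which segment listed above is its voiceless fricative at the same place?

The voiceless fricative at the same place is a voiceless uvular fricative — in this inventory, /χ/.

/χ/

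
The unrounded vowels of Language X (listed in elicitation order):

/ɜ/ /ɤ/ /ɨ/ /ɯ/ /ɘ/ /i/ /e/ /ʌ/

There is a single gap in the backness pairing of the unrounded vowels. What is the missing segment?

/ɛ/

height            front     central   back    
high              i         ɨ         ɯ       
high-mid          e         ɘ         ɤ       
low-mid           —         ɜ         ʌ       
The low-mid row has no front member, so the gap is the low-mid front unrounded vowel /ɛ/.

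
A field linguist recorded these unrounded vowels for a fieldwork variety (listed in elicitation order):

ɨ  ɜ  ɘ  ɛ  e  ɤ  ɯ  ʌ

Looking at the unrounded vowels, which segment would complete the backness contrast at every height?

high: front —, central /ɨ/, back /ɯ/.
high-mid: front /e/, central /ɘ/, back /ɤ/.
low-mid: front /ɛ/, central /ɜ/, back /ʌ/.
The high row has no front member, so the gap is the high front unrounded vowel /i/.

/i/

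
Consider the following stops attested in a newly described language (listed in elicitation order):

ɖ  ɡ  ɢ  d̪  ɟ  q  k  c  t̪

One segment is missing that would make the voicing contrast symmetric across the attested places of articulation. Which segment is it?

/ʈ/

Voiceless: /t̪/ (dental), /c/ (palatal), /k/ (velar), /q/ (uvular).
Voiced: /d̪/ (dental), /ɖ/ (retroflex), /ɟ/ (palatal), /ɡ/ (velar), /ɢ/ (uvular).
The retroflex row has no voiceless member, so the gap is the voiceless retroflex stop /ʈ/.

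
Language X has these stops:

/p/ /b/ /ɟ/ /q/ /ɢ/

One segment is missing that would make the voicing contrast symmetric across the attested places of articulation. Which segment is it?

place of articulation  voiceless  voiced  
bilabial          p         b       
palatal           —         ɟ       
uvular            q         ɢ       
The palatal row has no voiceless member, so the gap is the voiceless palatal stop /c/.

/c/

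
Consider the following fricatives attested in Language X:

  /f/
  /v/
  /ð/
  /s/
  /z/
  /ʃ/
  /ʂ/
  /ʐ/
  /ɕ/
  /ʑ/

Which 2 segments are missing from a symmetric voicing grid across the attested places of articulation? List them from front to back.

labiodental: voiceless /f/, voiced /v/.
dental: voiceless —, voiced /ð/.
alveolar: voiceless /s/, voiced /z/.
postalveolar: voiceless /ʃ/, voiced —.
retroflex: voiceless /ʂ/, voiced /ʐ/.
alveolo-palatal: voiceless /ɕ/, voiced /ʑ/.
Gaps, from front to back: dental lacks voiceless (/θ/); postalveolar lacks voiced (/ʒ/).

/θ/, /ʒ/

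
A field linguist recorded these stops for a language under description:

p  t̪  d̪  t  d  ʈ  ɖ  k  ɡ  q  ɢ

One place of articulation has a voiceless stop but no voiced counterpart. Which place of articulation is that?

bilabial

Voiceless: /p/ (bilabial), /t̪/ (dental), /t/ (alveolar), /ʈ/ (retroflex), /k/ (velar), /q/ (uvular).
Voiced: /d̪/ (dental), /d/ (alveolar), /ɖ/ (retroflex), /ɡ/ (velar), /ɢ/ (uvular).
Every place of articulation has a voiced member except bilabial, where /b/ would be expected.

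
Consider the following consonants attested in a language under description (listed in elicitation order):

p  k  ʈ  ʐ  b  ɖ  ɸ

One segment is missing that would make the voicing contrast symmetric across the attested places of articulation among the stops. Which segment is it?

Voiceless: /p/ (bilabial), /ʈ/ (retroflex), /k/ (velar).
Voiced: /b/ (bilabial), /ɖ/ (retroflex).
The velar row has no voiced member, so the gap is the voiced velar stop /ɡ/.

/ɡ/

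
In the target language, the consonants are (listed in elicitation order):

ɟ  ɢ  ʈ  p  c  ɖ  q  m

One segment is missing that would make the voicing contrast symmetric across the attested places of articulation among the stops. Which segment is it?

bilabial: voiceless /p/, voiced —.
retroflex: voiceless /ʈ/, voiced /ɖ/.
palatal: voiceless /c/, voiced /ɟ/.
uvular: voiceless /q/, voiced /ɢ/.
The bilabial row has no voiced member, so the gap is the voiced bilabial stop /b/.

/b/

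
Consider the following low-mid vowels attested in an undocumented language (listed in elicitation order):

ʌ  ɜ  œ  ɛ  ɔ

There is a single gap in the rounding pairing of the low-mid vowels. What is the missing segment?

/ɞ/

front: unrounded /ɛ/, rounded /œ/.
central: unrounded /ɜ/, rounded —.
back: unrounded /ʌ/, rounded /ɔ/.
The central row has no rounded member, so the gap is the central rounded vowel /ɞ/.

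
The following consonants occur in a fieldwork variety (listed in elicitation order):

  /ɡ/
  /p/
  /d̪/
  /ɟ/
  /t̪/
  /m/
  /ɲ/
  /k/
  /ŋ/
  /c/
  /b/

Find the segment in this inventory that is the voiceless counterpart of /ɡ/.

/k/

/ɡ/ is a voiced velar stop.
The voiceless counterpart is a voiceless velar stop — in this inventory, /k/.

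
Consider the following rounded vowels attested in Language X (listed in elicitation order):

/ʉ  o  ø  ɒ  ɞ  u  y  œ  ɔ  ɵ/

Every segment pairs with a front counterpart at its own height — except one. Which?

High: /y/ ~ /ʉ/ ~ /u/
High-mid: /ø/ ~ /ɵ/ ~ /o/
Low-mid: /œ/ ~ /ɞ/ ~ /ɔ/
Low: only /ɒ/ (back); no front partner.
So /ɒ/ is the unpaired segment.

/ɒ/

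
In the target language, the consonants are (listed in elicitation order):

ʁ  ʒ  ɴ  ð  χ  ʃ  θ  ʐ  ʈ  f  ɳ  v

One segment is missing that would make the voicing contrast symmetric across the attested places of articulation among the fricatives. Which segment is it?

labiodental: voiceless /f/, voiced /v/.
dental: voiceless /θ/, voiced /ð/.
postalveolar: voiceless /ʃ/, voiced /ʒ/.
retroflex: voiceless —, voiced /ʐ/.
uvular: voiceless /χ/, voiced /ʁ/.
The retroflex row has no voiceless member, so the gap is the voiceless retroflex fricative /ʂ/.

/ʂ/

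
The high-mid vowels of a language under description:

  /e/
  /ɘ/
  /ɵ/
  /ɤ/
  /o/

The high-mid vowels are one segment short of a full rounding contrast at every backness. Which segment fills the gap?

front: unrounded /e/, rounded —.
central: unrounded /ɘ/, rounded /ɵ/.
back: unrounded /ɤ/, rounded /o/.
The front row has no rounded member, so the gap is the front rounded vowel /ø/.

/ø/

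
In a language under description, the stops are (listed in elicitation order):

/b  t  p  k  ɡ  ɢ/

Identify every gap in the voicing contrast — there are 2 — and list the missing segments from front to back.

/d/, /q/

place of articulation  voiceless  voiced  
bilabial          p         b       
alveolar          t         —       
velar             k         ɡ       
uvular            —         ɢ       
Gaps, from front to back: alveolar lacks voiced (/d/); uvular lacks voiceless (/q/).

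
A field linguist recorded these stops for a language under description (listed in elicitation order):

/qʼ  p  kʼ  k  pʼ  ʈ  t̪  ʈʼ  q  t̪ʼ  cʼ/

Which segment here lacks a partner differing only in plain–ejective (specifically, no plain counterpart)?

Bilabial: /p/ ~ /pʼ/
Dental: /t̪/ ~ /t̪ʼ/
Retroflex: /ʈ/ ~ /ʈʼ/
Velar: /k/ ~ /kʼ/
Uvular: /q/ ~ /qʼ/
Palatal: only /cʼ/ (ejective); no plain partner.
So /cʼ/ is the unpaired segment.

/cʼ/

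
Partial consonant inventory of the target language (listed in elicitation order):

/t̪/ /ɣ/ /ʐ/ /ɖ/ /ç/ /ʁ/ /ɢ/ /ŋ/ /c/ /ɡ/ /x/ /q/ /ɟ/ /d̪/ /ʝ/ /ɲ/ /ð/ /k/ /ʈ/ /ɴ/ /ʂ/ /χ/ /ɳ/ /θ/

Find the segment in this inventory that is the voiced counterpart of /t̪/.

/d̪/

/t̪/ is a voiceless dental stop.
The voiced counterpart is a voiced dental stop — in this inventory, /d̪/.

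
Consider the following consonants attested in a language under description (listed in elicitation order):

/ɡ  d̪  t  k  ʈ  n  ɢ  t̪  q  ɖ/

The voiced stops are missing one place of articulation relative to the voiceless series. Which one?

alveolar

dental: voiceless /t̪/, voiced /d̪/.
alveolar: voiceless /t/, voiced —.
retroflex: voiceless /ʈ/, voiced /ɖ/.
velar: voiceless /k/, voiced /ɡ/.
uvular: voiceless /q/, voiced /ɢ/.
Every place of articulation has a voiced member except alveolar, where /d/ would be expected.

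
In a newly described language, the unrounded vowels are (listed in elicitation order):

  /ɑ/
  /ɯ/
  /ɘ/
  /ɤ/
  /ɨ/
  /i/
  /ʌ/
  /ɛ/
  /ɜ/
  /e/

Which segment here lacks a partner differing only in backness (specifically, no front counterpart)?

/ɑ/

High: /i/ ~ /ɨ/ ~ /ɯ/
High-mid: /e/ ~ /ɘ/ ~ /ɤ/
Low-mid: /ɛ/ ~ /ɜ/ ~ /ʌ/
Low: only /ɑ/ (back); no front partner.
So /ɑ/ is the unpaired segment.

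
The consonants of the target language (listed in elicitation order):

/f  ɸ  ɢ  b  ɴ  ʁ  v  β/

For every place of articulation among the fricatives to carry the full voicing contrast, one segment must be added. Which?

Voiceless: /ɸ/ (bilabial), /f/ (labiodental).
Voiced: /β/ (bilabial), /v/ (labiodental), /ʁ/ (uvular).
The uvular row has no voiceless member, so the gap is the voiceless uvular fricative /χ/.

/χ/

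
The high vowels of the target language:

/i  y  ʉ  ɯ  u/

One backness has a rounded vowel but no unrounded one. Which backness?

central

Unrounded: /i/ (front), /ɯ/ (back).
Rounded: /y/ (front), /ʉ/ (central), /u/ (back).
Every backness has an unrounded member except central, where /ɨ/ would be expected.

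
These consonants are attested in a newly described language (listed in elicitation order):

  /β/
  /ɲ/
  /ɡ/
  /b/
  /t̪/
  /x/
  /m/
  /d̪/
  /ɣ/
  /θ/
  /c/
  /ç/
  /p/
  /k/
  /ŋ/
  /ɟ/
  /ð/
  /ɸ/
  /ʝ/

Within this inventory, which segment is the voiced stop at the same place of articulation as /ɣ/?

/ɡ/

/ɣ/ is a voiced velar fricative.
The voiced stop at the same place is a voiced velar stop — in this inventory, /ɡ/.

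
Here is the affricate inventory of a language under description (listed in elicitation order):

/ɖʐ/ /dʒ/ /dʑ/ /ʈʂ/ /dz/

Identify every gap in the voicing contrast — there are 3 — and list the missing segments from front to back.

/ts/, /tʃ/, /tɕ/

alveolar: voiceless —, voiced /dz/.
postalveolar: voiceless —, voiced /dʒ/.
retroflex: voiceless /ʈʂ/, voiced /ɖʐ/.
alveolo-palatal: voiceless —, voiced /dʑ/.
Gaps, from front to back: alveolar lacks voiceless (/ts/); postalveolar lacks voiceless (/tʃ/); alveolo-palatal lacks voiceless (/tɕ/).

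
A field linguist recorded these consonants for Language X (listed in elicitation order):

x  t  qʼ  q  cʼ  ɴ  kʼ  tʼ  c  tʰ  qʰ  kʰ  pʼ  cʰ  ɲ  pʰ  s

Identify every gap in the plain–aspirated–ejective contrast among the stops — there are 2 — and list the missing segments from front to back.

/p/, /k/

place of articulation  plain     aspirated  ejective
bilabial          —         pʰ        pʼ      
alveolar          t         tʰ        tʼ      
palatal           c         cʰ        cʼ      
velar             —         kʰ        kʼ      
uvular            q         qʰ        qʼ      
Gaps, from front to back: bilabial lacks plain (/p/); velar lacks plain (/k/).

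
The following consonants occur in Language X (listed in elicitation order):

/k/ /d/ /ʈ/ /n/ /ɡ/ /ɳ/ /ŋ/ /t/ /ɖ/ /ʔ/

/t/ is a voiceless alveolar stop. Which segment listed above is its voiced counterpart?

/d/

The voiced counterpart is a voiced alveolar stop — in this inventory, /d/.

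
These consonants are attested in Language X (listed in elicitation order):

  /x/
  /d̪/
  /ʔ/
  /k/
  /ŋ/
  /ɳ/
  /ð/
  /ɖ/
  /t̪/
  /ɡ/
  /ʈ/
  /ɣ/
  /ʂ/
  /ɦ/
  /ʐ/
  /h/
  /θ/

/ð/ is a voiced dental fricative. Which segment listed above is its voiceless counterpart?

The voiceless counterpart is a voiceless dental fricative — in this inventory, /θ/.

/θ/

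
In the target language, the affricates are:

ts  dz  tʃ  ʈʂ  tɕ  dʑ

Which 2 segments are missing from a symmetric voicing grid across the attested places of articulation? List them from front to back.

alveolar: voiceless /ts/, voiced /dz/.
postalveolar: voiceless /tʃ/, voiced —.
retroflex: voiceless /ʈʂ/, voiced —.
alveolo-palatal: voiceless /tɕ/, voiced /dʑ/.
Gaps, from front to back: postalveolar lacks voiced (/dʒ/); retroflex lacks voiced (/ɖʐ/).

/dʒ/, /ɖʐ/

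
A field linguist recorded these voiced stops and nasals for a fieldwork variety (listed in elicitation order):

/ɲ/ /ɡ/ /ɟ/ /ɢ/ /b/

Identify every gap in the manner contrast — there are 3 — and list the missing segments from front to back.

/m/, /ŋ/, /ɴ/

Oral stop: /b/ (bilabial), /ɟ/ (palatal), /ɡ/ (velar), /ɢ/ (uvular).
Nasal: /ɲ/ (palatal).
Gaps, from front to back: bilabial lacks nasal (/m/); velar lacks nasal (/ŋ/); uvular lacks nasal (/ɴ/).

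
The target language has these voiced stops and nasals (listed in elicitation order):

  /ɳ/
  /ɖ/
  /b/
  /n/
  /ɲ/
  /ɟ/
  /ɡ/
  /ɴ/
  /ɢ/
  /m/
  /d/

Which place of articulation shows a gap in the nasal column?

place of articulation  oral stop  nasal   
bilabial          b         m       
alveolar          d         n       
retroflex         ɖ         ɳ       
palatal           ɟ         ɲ       
velar             ɡ         —       
uvular            ɢ         ɴ       
Every place of articulation has a nasal member except velar, where /ŋ/ would be expected.

velar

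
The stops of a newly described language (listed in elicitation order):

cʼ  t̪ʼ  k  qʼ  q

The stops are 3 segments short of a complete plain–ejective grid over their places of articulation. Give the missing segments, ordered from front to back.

Plain: /k/ (velar), /q/ (uvular).
Ejective: /t̪ʼ/ (dental), /cʼ/ (palatal), /qʼ/ (uvular).
Gaps, from front to back: dental lacks plain (/t̪/); palatal lacks plain (/c/); velar lacks ejective (/kʼ/).

/t̪/, /c/, /kʼ/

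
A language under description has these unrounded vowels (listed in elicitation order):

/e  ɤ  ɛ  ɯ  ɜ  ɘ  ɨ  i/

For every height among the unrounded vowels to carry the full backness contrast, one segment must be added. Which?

high: front /i/, central /ɨ/, back /ɯ/.
high-mid: front /e/, central /ɘ/, back /ɤ/.
low-mid: front /ɛ/, central /ɜ/, back —.
The low-mid row has no back member, so the gap is the low-mid back unrounded vowel /ʌ/.

/ʌ/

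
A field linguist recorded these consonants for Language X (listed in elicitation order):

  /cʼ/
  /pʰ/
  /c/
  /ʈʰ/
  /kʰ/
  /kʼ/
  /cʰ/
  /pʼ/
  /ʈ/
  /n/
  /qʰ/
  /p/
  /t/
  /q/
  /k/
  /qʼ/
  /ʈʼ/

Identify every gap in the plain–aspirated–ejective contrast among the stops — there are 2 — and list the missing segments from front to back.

place of articulation  plain     aspirated  ejective
bilabial          p         pʰ        pʼ      
alveolar          t         —         —       
retroflex         ʈ         ʈʰ        ʈʼ      
palatal           c         cʰ        cʼ      
velar             k         kʰ        kʼ      
uvular            q         qʰ        qʼ      
Gaps, from front to back: alveolar lacks aspirated (/tʰ/); alveolar lacks ejective (/tʼ/).

/tʰ/, /tʼ/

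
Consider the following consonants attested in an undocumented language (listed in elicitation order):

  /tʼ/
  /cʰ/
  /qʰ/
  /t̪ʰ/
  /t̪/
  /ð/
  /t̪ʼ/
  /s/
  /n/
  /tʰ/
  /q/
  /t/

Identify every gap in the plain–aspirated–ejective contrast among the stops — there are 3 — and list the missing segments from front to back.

dental: plain /t̪/, aspirated /t̪ʰ/, ejective /t̪ʼ/.
alveolar: plain /t/, aspirated /tʰ/, ejective /tʼ/.
palatal: plain —, aspirated /cʰ/, ejective —.
uvular: plain /q/, aspirated /qʰ/, ejective —.
Gaps, from front to back: palatal lacks plain (/c/); palatal lacks ejective (/cʼ/); uvular lacks ejective (/qʼ/).

/c/, /cʼ/, /qʼ/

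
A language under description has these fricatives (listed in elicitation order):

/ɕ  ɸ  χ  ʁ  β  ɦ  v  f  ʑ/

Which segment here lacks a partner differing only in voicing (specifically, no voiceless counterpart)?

Bilabial: /ɸ/ ~ /β/
Labiodental: /f/ ~ /v/
Alveolo-palatal: /ɕ/ ~ /ʑ/
Uvular: /χ/ ~ /ʁ/
Glottal: only /ɦ/ (voiced); no voiceless partner.
So /ɦ/ is the unpaired segment.

/ɦ/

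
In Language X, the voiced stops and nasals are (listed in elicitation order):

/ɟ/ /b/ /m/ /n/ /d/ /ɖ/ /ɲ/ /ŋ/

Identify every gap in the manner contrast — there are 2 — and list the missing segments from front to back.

/ɳ/, /ɡ/

Oral stop: /b/ (bilabial), /d/ (alveolar), /ɖ/ (retroflex), /ɟ/ (palatal).
Nasal: /m/ (bilabial), /n/ (alveolar), /ɲ/ (palatal), /ŋ/ (velar).
Gaps, from front to back: retroflex lacks nasal (/ɳ/); velar lacks oral stop (/ɡ/).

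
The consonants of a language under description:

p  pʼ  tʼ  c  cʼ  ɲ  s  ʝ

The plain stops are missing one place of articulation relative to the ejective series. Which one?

alveolar

Plain: /p/ (bilabial), /c/ (palatal).
Ejective: /pʼ/ (bilabial), /tʼ/ (alveolar), /cʼ/ (palatal).
Every place of articulation has a plain member except alveolar, where /t/ would be expected.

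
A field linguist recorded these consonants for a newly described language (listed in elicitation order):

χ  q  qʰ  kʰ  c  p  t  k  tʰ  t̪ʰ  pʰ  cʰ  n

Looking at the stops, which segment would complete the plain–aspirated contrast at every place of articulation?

Plain: /p/ (bilabial), /t/ (alveolar), /c/ (palatal), /k/ (velar), /q/ (uvular).
Aspirated: /pʰ/ (bilabial), /t̪ʰ/ (dental), /tʰ/ (alveolar), /cʰ/ (palatal), /kʰ/ (velar), /qʰ/ (uvular).
The dental row has no plain member, so the gap is the plain dental stop /t̪/.

/t̪/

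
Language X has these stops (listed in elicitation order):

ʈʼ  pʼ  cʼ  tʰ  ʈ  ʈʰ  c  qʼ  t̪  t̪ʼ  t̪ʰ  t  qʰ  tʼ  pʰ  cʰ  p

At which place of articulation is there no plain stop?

uvular

bilabial: plain /p/, aspirated /pʰ/, ejective /pʼ/.
dental: plain /t̪/, aspirated /t̪ʰ/, ejective /t̪ʼ/.
alveolar: plain /t/, aspirated /tʰ/, ejective /tʼ/.
retroflex: plain /ʈ/, aspirated /ʈʰ/, ejective /ʈʼ/.
palatal: plain /c/, aspirated /cʰ/, ejective /cʼ/.
uvular: plain —, aspirated /qʰ/, ejective /qʼ/.
Every place of articulation has a plain member except uvular, where /q/ would be expected.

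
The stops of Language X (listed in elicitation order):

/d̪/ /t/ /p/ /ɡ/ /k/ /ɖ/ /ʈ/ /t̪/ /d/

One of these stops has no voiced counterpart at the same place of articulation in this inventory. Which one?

/p/

Dental: /t̪/ ~ /d̪/
Alveolar: /t/ ~ /d/
Retroflex: /ʈ/ ~ /ɖ/
Velar: /k/ ~ /ɡ/
Bilabial: only /p/ (voiceless); no voiced partner.
So /p/ is the unpaired segment.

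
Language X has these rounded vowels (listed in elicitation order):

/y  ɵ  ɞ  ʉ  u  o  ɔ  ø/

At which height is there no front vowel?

low-mid

Front: /y/ (high), /ø/ (high-mid).
Central: /ʉ/ (high), /ɵ/ (high-mid), /ɞ/ (low-mid).
Back: /u/ (high), /o/ (high-mid), /ɔ/ (low-mid).
Every height has a front member except low-mid, where /œ/ would be expected.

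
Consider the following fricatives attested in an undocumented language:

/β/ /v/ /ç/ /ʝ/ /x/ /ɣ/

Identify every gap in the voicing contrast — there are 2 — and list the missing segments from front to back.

bilabial: voiceless —, voiced /β/.
labiodental: voiceless —, voiced /v/.
palatal: voiceless /ç/, voiced /ʝ/.
velar: voiceless /x/, voiced /ɣ/.
Gaps, from front to back: bilabial lacks voiceless (/ɸ/); labiodental lacks voiceless (/f/).

/ɸ/, /f/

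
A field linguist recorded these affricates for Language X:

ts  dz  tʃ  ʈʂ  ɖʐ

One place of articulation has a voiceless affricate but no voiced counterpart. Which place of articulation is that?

place of articulation  voiceless  voiced  
alveolar          ts        dz      
postalveolar      tʃ        —       
retroflex         ʈʂ        ɖʐ      
Every place of articulation has a voiced member except postalveolar, where /dʒ/ would be expected.

postalveolar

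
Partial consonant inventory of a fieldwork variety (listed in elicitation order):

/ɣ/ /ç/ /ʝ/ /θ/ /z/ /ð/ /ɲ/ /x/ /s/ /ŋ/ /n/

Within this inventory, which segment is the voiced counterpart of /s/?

/z/

/s/ is a voiceless alveolar fricative.
The voiced counterpart is a voiced alveolar fricative — in this inventory, /z/.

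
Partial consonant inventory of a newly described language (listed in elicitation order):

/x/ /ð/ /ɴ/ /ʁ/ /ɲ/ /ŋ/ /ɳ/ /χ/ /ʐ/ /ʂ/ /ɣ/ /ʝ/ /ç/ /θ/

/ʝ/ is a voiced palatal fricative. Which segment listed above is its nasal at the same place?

The nasal at the same place is a palatal nasal — in this inventory, /ɲ/.

/ɲ/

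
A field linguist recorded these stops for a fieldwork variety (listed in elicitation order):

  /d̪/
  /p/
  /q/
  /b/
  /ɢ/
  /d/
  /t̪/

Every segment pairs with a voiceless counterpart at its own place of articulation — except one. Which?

Bilabial: /p/ ~ /b/
Dental: /t̪/ ~ /d̪/
Uvular: /q/ ~ /ɢ/
Alveolar: only /d/ (voiced); no voiceless partner.
So /d/ is the unpaired segment.

/d/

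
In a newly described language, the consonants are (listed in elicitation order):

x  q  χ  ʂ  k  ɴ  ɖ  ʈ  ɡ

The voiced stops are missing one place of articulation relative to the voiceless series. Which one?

Voiceless: /ʈ/ (retroflex), /k/ (velar), /q/ (uvular).
Voiced: /ɖ/ (retroflex), /ɡ/ (velar).
Every place of articulation has a voiced member except uvular, where /ɢ/ would be expected.

uvular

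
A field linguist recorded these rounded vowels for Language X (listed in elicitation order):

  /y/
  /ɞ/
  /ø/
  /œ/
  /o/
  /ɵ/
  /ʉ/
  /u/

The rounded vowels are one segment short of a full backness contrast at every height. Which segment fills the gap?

Front: /y/ (high), /ø/ (high-mid), /œ/ (low-mid).
Central: /ʉ/ (high), /ɵ/ (high-mid), /ɞ/ (low-mid).
Back: /u/ (high), /o/ (high-mid).
The low-mid row has no back member, so the gap is the low-mid back rounded vowel /ɔ/.

/ɔ/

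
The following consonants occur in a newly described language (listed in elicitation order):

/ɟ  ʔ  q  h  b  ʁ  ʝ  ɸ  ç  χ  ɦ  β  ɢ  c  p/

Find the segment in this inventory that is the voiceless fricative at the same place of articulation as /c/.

/c/ is a voiceless palatal stop.
The voiceless fricative at the same place is a voiceless palatal fricative — in this inventory, /ç/.

/ç/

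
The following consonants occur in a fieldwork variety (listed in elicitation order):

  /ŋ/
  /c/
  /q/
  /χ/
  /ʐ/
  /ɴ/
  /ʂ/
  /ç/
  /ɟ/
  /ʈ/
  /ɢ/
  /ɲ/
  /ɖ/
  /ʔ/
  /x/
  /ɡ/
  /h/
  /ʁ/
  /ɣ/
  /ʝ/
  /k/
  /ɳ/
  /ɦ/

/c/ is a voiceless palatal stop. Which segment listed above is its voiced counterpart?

/ɟ/

The voiced counterpart is a voiced palatal stop — in this inventory, /ɟ/.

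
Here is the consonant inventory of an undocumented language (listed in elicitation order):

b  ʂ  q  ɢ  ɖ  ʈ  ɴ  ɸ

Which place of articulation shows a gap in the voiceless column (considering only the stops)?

place of articulation  voiceless  voiced  
bilabial          —         b       
retroflex         ʈ         ɖ       
uvular            q         ɢ       
Every place of articulation has a voiceless member except bilabial, where /p/ would be expected.

bilabial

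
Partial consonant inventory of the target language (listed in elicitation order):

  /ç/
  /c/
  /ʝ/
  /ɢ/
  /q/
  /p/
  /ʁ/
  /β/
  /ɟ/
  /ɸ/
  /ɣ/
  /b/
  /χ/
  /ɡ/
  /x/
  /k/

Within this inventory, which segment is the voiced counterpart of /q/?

/ɢ/

/q/ is a voiceless uvular stop.
The voiced counterpart is a voiced uvular stop — in this inventory, /ɢ/.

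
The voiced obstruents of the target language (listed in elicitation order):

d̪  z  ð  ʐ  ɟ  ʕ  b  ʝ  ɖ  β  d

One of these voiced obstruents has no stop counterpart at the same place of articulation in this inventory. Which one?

/ʕ/

Bilabial: /b/ ~ /β/
Dental: /d̪/ ~ /ð/
Alveolar: /d/ ~ /z/
Retroflex: /ɖ/ ~ /ʐ/
Palatal: /ɟ/ ~ /ʝ/
Pharyngeal: only /ʕ/ (fricative); no stop partner.
So /ʕ/ is the unpaired segment.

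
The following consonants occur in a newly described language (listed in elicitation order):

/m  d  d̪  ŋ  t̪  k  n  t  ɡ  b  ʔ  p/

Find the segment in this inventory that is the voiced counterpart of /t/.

/d/

/t/ is a voiceless alveolar stop.
The voiced counterpart is a voiced alveolar stop — in this inventory, /d/.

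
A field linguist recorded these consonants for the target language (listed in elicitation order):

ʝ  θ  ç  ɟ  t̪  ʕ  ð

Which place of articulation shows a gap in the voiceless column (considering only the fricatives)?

place of articulation  voiceless  voiced  
dental            θ         ð       
palatal           ç         ʝ       
pharyngeal        —         ʕ       
Every place of articulation has a voiceless member except pharyngeal, where /ħ/ would be expected.

pharyngeal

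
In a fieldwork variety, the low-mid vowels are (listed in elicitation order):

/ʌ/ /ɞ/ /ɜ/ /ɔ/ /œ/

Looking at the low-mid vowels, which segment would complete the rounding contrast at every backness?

/ɛ/

Unrounded: /ɜ/ (central), /ʌ/ (back).
Rounded: /œ/ (front), /ɞ/ (central), /ɔ/ (back).
The front row has no unrounded member, so the gap is the front unrounded vowel /ɛ/.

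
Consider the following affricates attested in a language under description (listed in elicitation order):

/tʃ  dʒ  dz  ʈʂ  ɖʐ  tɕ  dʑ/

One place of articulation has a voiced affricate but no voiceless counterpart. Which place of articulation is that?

alveolar

alveolar: voiceless —, voiced /dz/.
postalveolar: voiceless /tʃ/, voiced /dʒ/.
retroflex: voiceless /ʈʂ/, voiced /ɖʐ/.
alveolo-palatal: voiceless /tɕ/, voiced /dʑ/.
Every place of articulation has a voiceless member except alveolar, where /ts/ would be expected.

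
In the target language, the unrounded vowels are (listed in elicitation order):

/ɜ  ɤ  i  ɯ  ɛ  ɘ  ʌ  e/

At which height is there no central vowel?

Front: /i/ (high), /e/ (high-mid), /ɛ/ (low-mid).
Central: /ɘ/ (high-mid), /ɜ/ (low-mid).
Back: /ɯ/ (high), /ɤ/ (high-mid), /ʌ/ (low-mid).
Every height has a central member except high, where /ɨ/ would be expected.

high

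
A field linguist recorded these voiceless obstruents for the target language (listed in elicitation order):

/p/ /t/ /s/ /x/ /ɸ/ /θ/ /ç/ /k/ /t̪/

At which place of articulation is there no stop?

Stop: /p/ (bilabial), /t̪/ (dental), /t/ (alveolar), /k/ (velar).
Fricative: /ɸ/ (bilabial), /θ/ (dental), /s/ (alveolar), /ç/ (palatal), /x/ (velar).
Every place of articulation has a stop member except palatal, where /c/ would be expected.

palatal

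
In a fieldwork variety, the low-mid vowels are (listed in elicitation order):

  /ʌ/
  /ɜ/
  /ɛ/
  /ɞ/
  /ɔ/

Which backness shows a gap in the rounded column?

front: unrounded /ɛ/, rounded —.
central: unrounded /ɜ/, rounded /ɞ/.
back: unrounded /ʌ/, rounded /ɔ/.
Every backness has a rounded member except front, where /œ/ would be expected.

front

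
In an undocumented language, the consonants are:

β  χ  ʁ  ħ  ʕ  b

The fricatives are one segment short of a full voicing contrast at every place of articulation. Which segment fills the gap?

place of articulation  voiceless  voiced  
bilabial          —         β       
uvular            χ         ʁ       
pharyngeal        ħ         ʕ       
The bilabial row has no voiceless member, so the gap is the voiceless bilabial fricative /ɸ/.

/ɸ/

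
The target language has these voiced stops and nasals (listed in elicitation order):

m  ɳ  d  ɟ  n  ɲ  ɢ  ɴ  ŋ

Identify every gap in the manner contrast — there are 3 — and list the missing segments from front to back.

Oral stop: /d/ (alveolar), /ɟ/ (palatal), /ɢ/ (uvular).
Nasal: /m/ (bilabial), /n/ (alveolar), /ɳ/ (retroflex), /ɲ/ (palatal), /ŋ/ (velar), /ɴ/ (uvular).
Gaps, from front to back: bilabial lacks oral stop (/b/); retroflex lacks oral stop (/ɖ/); velar lacks oral stop (/ɡ/).

/b/, /ɖ/, /ɡ/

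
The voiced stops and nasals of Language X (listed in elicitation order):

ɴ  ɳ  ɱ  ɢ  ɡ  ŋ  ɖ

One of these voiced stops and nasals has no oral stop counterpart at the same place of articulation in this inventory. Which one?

/ɱ/

Retroflex: /ɖ/ ~ /ɳ/
Velar: /ɡ/ ~ /ŋ/
Uvular: /ɢ/ ~ /ɴ/
Labiodental: only /ɱ/ (nasal); no oral stop partner.
So /ɱ/ is the unpaired segment.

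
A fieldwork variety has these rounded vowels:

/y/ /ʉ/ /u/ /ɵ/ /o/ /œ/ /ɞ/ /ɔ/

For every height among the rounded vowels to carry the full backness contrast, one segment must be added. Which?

Front: /y/ (high), /œ/ (low-mid).
Central: /ʉ/ (high), /ɵ/ (high-mid), /ɞ/ (low-mid).
Back: /u/ (high), /o/ (high-mid), /ɔ/ (low-mid).
The high-mid row has no front member, so the gap is the high-mid front rounded vowel /ø/.

/ø/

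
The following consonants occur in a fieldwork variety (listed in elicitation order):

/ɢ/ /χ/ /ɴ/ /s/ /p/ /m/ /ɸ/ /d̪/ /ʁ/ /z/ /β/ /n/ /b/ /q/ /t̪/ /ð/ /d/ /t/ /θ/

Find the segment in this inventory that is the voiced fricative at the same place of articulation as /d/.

/z/

/d/ is a voiced alveolar stop.
The voiced fricative at the same place is a voiced alveolar fricative — in this inventory, /z/.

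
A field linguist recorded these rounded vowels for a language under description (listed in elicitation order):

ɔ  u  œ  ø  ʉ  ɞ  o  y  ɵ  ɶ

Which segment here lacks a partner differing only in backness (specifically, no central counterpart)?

High: /y/ ~ /ʉ/ ~ /u/
High-mid: /ø/ ~ /ɵ/ ~ /o/
Low-mid: /œ/ ~ /ɞ/ ~ /ɔ/
Low: only /ɶ/ (front); no central partner.
So /ɶ/ is the unpaired segment.

/ɶ/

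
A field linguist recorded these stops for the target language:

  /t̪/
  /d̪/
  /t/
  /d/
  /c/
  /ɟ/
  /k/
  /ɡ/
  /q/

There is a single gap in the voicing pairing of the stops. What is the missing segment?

/ɢ/

place of articulation  voiceless  voiced  
dental            t̪        d̪      
alveolar          t         d       
palatal           c         ɟ       
velar             k         ɡ       
uvular            q         —       
The uvular row has no voiced member, so the gap is the voiced uvular stop /ɢ/.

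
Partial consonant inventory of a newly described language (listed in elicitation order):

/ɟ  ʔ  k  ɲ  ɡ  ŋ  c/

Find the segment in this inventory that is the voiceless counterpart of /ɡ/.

/k/

/ɡ/ is a voiced velar stop.
The voiceless counterpart is a voiceless velar stop — in this inventory, /k/.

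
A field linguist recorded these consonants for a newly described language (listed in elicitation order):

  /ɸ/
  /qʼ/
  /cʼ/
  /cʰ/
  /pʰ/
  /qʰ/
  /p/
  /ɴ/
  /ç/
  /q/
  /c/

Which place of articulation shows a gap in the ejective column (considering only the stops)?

bilabial

place of articulation  plain     aspirated  ejective
bilabial          p         pʰ        —       
palatal           c         cʰ        cʼ      
uvular            q         qʰ        qʼ      
Every place of articulation has an ejective member except bilabial, where /pʼ/ would be expected.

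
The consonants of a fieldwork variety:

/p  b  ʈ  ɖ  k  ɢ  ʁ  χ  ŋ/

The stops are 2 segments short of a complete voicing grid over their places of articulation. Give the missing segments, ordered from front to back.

Voiceless: /p/ (bilabial), /ʈ/ (retroflex), /k/ (velar).
Voiced: /b/ (bilabial), /ɖ/ (retroflex), /ɢ/ (uvular).
Gaps, from front to back: velar lacks voiced (/ɡ/); uvular lacks voiceless (/q/).

/ɡ/, /q/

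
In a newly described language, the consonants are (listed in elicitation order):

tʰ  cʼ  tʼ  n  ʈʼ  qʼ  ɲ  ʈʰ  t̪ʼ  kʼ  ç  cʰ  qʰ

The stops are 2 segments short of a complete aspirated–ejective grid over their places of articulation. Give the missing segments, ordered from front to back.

place of articulation  aspirated  ejective
dental            —         t̪ʼ     
alveolar          tʰ        tʼ      
retroflex         ʈʰ        ʈʼ      
palatal           cʰ        cʼ      
velar             —         kʼ      
uvular            qʰ        qʼ      
Gaps, from front to back: dental lacks aspirated (/t̪ʰ/); velar lacks aspirated (/kʰ/).

/t̪ʰ/, /kʰ/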